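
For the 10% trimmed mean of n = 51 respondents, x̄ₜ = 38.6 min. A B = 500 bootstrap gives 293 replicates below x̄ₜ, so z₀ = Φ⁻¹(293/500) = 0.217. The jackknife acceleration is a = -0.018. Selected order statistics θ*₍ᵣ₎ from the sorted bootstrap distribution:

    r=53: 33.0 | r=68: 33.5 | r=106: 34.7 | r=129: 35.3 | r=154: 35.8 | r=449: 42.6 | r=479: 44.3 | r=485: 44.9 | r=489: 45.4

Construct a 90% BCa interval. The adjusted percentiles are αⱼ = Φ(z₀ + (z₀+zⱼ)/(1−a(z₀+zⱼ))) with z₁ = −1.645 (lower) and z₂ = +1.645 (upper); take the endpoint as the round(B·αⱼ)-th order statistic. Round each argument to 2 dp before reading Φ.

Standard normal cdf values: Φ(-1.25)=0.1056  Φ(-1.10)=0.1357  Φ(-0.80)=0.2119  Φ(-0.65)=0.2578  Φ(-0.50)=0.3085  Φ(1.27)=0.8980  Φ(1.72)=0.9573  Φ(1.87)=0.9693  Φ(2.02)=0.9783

Lower: z₀ + z₁ = 0.217 + (-1.645) = -1.428; 1 − a(z₀+z₁) = 1 − (-0.018)(-1.428) = 0.9743; argument = 0.217 + (-1.428)/0.9743 = -1.2487 → -1.25.
α₁ = Φ(-1.25) = 0.1056; rank = round(500 × 0.1056) = 53; θ*₍53₎ = 33.0.
Upper: z₀ + z₂ = 1.862; 1 − a(z₀+z₂) = 1.0335; argument = 2.0186 → 2.02; α₂ = 0.9783; rank = 489; θ*₍489₎ = 45.4.

(33.0, 45.4)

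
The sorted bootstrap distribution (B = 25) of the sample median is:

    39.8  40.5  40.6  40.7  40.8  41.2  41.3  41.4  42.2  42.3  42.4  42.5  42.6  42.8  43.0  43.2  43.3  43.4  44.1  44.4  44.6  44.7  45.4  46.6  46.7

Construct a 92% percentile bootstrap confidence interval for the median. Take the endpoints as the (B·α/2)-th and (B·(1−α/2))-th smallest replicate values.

α = 0.08; lower rank = 25 × 0.040 = 1; upper rank = 25 × 0.960 = 24.
The 1st smallest replicate is 39.8; the 24th is 46.6.

(39.8, 46.6)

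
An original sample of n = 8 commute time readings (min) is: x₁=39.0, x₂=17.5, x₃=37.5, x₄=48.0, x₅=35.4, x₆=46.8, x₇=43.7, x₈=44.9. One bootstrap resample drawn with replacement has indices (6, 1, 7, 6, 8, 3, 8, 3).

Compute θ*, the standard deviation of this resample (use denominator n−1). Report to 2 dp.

θ* = 4.00

Resample values: 46.8, 39.0, 43.7, 46.8, 44.9, 37.5, 44.9, 37.5.
Mean = 42.6375; sum of squared deviations = 112.0387
s² = 112.0387 / 7 = 16.0055
s = √16.0055 = 4.00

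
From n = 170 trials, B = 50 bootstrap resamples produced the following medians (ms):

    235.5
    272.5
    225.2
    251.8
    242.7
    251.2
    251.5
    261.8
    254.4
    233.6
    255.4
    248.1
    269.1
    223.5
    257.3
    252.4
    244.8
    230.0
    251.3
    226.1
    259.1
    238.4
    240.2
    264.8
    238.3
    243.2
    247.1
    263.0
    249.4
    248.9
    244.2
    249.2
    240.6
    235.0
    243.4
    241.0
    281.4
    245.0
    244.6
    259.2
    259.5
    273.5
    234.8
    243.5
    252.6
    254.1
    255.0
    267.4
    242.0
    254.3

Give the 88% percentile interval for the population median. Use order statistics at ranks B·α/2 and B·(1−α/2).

(226.1, 269.1)

Sorted replicates: 223.5, 225.2, 226.1, 230.0, 233.6, 234.8, 235.0, 235.5, 238.3, 238.4, 240.2, 240.6, 241.0, 242.0, 242.7, 243.2, 243.4, 243.5, 244.2, 244.6, 244.8, 245.0, 247.1, 248.1, 248.9, 249.2, 249.4, 251.2, 251.3, 251.5, 251.8, 252.4, 252.6, 254.1, 254.3, 254.4, 255.0, 255.4, 257.3, 259.1, 259.2, 259.5, 261.8, 263.0, 264.8, 267.4, 269.1, 272.5, 273.5, 281.4
α = 0.12; lower rank = 50 × 0.060 = 3; upper rank = 50 × 0.940 = 47.
The 3rd smallest replicate is 226.1; the 47th is 269.1.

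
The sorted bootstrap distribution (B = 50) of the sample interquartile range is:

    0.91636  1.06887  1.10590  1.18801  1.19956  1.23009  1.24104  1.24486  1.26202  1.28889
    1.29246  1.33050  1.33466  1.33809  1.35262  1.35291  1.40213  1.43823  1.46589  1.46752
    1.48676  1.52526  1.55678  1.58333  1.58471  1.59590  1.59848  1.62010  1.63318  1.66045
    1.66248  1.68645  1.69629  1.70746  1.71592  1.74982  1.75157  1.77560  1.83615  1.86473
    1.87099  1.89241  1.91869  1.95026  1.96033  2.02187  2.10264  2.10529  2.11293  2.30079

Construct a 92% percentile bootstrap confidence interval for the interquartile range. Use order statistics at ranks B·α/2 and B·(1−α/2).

(1.06887, 2.10529)

α = 0.08; lower rank = 50 × 0.040 = 2; upper rank = 50 × 0.960 = 48.
The 2nd smallest replicate is 1.06887; the 48th is 2.10529.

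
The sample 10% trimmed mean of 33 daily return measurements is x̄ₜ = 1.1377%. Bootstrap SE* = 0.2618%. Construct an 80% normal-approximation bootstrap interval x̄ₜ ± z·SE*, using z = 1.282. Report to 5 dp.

(0.80207, 1.47333)

Margin = 1.282 × 0.2618 = 0.335628
Interval: 1.1377 ± 0.335628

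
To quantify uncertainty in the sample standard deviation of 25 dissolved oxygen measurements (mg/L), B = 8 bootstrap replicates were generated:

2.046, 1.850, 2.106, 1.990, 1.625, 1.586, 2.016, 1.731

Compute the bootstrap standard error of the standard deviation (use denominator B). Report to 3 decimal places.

Bootstrap SE is the standard deviation of the 8 replicate standard deviations.
Mean of replicates: (2.046 + 1.850 + 2.106 + 1.990 + 1.625 + 1.586 + 2.016 + 1.731) / 8 = 14.9500 / 8 = 1.8687
Sum of squared deviations: (+0.1772)² + (−0.0187)² + (+0.2372)² + (+0.1213)² + (−0.2437)² + (−0.2827)² + (+0.1473)² + (−0.1377)² = 0.2828
Variance = 0.2828 / 8 = 0.0353
SE* = √0.0353

SE* = 0.188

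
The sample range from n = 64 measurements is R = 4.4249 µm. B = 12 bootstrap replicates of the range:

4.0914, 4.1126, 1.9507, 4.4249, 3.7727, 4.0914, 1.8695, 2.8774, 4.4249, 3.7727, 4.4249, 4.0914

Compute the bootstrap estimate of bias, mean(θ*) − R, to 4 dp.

bias = −0.7662

mean(θ*) = (4.0914 + 4.1126 + 1.9507 + 4.4249 + 3.7727 + 4.0914 + 1.8695 + 2.8774 + 4.4249 + 3.7727 + 4.4249 + 4.0914) / 12 = 3.65871
bias = 3.65871 − 4.4249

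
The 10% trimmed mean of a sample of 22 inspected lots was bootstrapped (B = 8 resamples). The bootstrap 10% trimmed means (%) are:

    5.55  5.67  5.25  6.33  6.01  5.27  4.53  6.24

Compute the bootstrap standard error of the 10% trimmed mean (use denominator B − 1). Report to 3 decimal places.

Bootstrap SE is the standard deviation of the 8 replicate 10% trimmed means.
Mean of replicates: (5.55 + 5.67 + 5.25 + 6.33 + 6.01 + 5.27 + 4.53 + 6.24) / 8 = 44.8500 / 8 = 5.6063
Sum of squared deviations: (−0.0563)² + (+0.0637)² + (−0.3563)² + (+0.7237)² + (+0.4037)² + (−0.3363)² + (−1.0762)² + (+0.6338)² = 2.4940
Variance = 2.4940 / 7 = 0.3563
SE* = √0.3563

SE* = 0.597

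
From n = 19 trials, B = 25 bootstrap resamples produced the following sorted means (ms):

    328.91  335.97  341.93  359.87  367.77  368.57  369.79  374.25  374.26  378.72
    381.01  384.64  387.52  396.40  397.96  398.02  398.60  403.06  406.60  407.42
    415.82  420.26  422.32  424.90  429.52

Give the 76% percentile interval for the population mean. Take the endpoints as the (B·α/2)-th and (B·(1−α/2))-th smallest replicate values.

(341.93, 420.26)

α = 0.24; lower rank = 25 × 0.120 = 3; upper rank = 25 × 0.880 = 22.
The 3rd smallest replicate is 341.93; the 22nd is 420.26.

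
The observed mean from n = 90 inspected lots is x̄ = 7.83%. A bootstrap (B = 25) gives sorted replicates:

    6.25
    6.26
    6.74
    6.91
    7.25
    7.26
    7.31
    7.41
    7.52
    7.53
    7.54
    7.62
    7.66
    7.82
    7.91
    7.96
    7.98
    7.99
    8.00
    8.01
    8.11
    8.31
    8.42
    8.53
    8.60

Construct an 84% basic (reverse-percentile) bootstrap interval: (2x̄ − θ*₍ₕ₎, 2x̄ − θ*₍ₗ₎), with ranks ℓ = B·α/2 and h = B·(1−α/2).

(7.24, 9.40)

Percentile endpoints at ranks 2 and 23: θ*₍2₎ = 6.26, θ*₍23₎ = 8.42.
Basic interval reflects these around x̄:
  lower = 2 × 7.83 − 8.42 = 7.24
  upper = 2 × 7.83 − 6.26 = 9.40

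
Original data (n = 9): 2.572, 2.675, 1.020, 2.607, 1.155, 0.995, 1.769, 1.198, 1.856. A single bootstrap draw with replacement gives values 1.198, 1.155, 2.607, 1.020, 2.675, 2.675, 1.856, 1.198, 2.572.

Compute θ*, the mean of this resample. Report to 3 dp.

Mean = (1.198 + 1.155 + 2.607 + 1.020 + 2.675 + 2.675 + 1.856 + 1.198 + 2.572) / 9 = 16.9560 / 9 = 1.884

θ* = 1.884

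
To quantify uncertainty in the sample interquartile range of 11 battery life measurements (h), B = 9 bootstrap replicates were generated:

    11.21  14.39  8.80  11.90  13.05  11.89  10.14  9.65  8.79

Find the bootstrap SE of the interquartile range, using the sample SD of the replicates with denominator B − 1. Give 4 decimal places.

Bootstrap SE is the standard deviation of the 9 replicate interquartile ranges.
Mean of replicates: (11.21 + 14.39 + 8.80 + 11.90 + 13.05 + 11.89 + 10.14 + 9.65 + 8.79) / 9 = 99.82000 / 9 = 11.09111
Sum of squared deviations: (+0.11889)² + (+3.29889)² + (−2.29111)² + (+0.80889)² + (+1.95889)² + (+0.79889)² + (−0.95111)² + (−1.44111)² + (−2.30111)² = 29.55229
Variance = 29.55229 / 8 = 3.69404
SE* = √3.69404

SE* = 1.9220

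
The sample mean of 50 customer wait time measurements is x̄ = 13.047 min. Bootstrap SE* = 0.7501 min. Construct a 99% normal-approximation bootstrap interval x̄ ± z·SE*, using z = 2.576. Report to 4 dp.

Margin = 2.576 × 0.7501 = 1.93226
Interval: 13.047 ± 1.93226

(11.1147, 14.9793)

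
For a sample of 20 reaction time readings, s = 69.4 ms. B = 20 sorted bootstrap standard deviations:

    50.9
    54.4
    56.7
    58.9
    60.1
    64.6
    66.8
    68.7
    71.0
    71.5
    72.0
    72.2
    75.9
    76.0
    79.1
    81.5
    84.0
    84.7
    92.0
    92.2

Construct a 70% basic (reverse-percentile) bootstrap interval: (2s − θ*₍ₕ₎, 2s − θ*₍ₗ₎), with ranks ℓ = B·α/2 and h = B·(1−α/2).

(54.8, 82.1)

Percentile endpoints at ranks 3 and 17: θ*₍3₎ = 56.7, θ*₍17₎ = 84.0.
Basic interval reflects these around s:
  lower = 2 × 69.4 − 84.0 = 54.8
  upper = 2 × 69.4 − 56.7 = 82.1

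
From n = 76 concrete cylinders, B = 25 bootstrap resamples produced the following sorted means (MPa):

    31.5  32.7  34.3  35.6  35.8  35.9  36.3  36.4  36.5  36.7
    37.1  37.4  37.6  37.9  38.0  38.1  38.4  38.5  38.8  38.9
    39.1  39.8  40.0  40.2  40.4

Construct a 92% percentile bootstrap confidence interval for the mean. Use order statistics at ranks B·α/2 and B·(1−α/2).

α = 0.08; lower rank = 25 × 0.040 = 1; upper rank = 25 × 0.960 = 24.
The 1st smallest replicate is 31.5; the 24th is 40.2.

(31.5, 40.2)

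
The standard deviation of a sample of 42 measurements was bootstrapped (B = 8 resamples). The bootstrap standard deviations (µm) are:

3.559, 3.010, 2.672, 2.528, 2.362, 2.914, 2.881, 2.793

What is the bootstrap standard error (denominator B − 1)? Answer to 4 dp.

SE* = 0.3604

Bootstrap SE is the standard deviation of the 8 replicate standard deviations.
Mean of replicates: (3.559 + 3.010 + 2.672 + 2.528 + 2.362 + 2.914 + 2.881 + 2.793) / 8 = 22.71900 / 8 = 2.83988
Sum of squared deviations: (+0.71913)² + (+0.17012)² + (−0.16787)² + (−0.31188)² + (−0.47788)² + (+0.07412)² + (+0.04112)² + (−0.04688)² = 0.90928
Variance = 0.90928 / 7 = 0.12990
SE* = √0.12990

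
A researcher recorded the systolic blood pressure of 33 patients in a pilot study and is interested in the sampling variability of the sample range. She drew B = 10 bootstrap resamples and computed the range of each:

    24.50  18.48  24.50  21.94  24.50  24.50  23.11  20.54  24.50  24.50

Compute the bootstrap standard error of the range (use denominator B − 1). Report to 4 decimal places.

SE* = 2.1345

Bootstrap SE is the standard deviation of the 10 replicate ranges.
Mean of replicates: (24.50 + 18.48 + 24.50 + 21.94 + 24.50 + 24.50 + 23.11 + 20.54 + 24.50 + 24.50) / 10 = 231.07000 / 10 = 23.10700
Sum of squared deviations: (+1.39300)² + (−4.62700)² + (+1.39300)² + (−1.16700)² + (+1.39300)² + (+1.39300)² + (+0.00300)² + (−2.56700)² + (+1.39300)² + (+1.39300)² = 41.00321
Variance = 41.00321 / 9 = 4.55591
SE* = √4.55591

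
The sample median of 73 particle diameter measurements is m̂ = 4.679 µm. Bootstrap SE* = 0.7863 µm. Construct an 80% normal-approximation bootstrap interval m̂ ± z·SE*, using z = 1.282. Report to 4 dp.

Margin = 1.282 × 0.7863 = 1.00804
Interval: 4.679 ± 1.00804

(3.6710, 5.6870)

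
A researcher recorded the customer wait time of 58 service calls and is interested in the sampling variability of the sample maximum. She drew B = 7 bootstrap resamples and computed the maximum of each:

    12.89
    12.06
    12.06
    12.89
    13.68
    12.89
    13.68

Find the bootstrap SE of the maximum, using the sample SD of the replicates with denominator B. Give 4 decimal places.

SE* = 0.6124

Bootstrap SE is the standard deviation of the 7 replicate maximums.
Mean of replicates: (12.89 + 12.06 + 12.06 + 12.89 + 13.68 + 12.89 + 13.68) / 7 = 90.15000 / 7 = 12.87857
Sum of squared deviations: (+0.01143)² + (−0.81857)² + (−0.81857)² + (+0.01143)² + (+0.80143)² + (+0.01143)² + (+0.80143)² = 2.62509
Variance = 2.62509 / 7 = 0.37501
SE* = √0.37501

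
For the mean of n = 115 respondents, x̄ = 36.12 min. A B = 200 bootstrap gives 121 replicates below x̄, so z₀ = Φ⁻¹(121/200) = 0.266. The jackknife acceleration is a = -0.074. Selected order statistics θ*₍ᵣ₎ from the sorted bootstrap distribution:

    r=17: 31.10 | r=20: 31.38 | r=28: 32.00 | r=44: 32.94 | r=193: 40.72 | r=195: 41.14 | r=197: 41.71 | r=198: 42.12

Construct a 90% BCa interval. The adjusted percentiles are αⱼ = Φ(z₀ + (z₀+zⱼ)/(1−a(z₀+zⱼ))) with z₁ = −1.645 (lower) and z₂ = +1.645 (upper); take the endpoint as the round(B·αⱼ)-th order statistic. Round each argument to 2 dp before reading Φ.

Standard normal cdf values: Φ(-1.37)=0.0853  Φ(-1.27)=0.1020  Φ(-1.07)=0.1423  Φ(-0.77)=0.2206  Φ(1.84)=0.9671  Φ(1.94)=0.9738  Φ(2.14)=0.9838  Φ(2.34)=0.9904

Lower: z₀ + z₁ = 0.266 + (-1.645) = -1.379; 1 − a(z₀+z₁) = 1 − (-0.074)(-1.379) = 0.8980; argument = 0.266 + (-1.379)/0.8980 = -1.2697 → -1.27.
α₁ = Φ(-1.27) = 0.1020; rank = round(200 × 0.1020) = 20; θ*₍20₎ = 31.38.
Upper: z₀ + z₂ = 1.911; 1 − a(z₀+z₂) = 1.1414; argument = 1.9402 → 1.94; α₂ = 0.9738; rank = 195; θ*₍195₎ = 41.14.

(31.38, 41.14)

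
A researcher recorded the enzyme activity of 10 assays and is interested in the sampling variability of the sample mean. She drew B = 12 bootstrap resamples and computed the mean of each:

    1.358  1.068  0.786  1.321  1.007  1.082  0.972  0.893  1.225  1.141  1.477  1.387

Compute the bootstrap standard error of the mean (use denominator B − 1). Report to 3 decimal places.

Bootstrap SE is the standard deviation of the 12 replicate means.
Mean of replicates: (1.358 + 1.068 + 0.786 + 1.321 + 1.007 + 1.082 + 0.972 + 0.893 + 1.225 + 1.141 + 1.477 + 1.387) / 12 = 13.7170 / 12 = 1.1431
Sum of squared deviations: (+0.2149)² + (−0.0751)² + (−0.3571)² + (+0.1779)² + (−0.1361)² + (−0.0611)² + (−0.1711)² + (−0.2501)² + (+0.0819)² + (−0.0021)² + (+0.3339)² + (+0.2439)² = 0.5028
Variance = 0.5028 / 11 = 0.0457
SE* = √0.0457

SE* = 0.214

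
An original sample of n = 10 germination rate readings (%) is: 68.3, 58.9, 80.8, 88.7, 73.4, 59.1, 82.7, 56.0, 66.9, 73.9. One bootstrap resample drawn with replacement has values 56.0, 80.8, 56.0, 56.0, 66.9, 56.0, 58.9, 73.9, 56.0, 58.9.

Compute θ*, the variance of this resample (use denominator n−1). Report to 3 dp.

θ* = 79.805

Mean = 61.9400; sum of squared deviations = 718.2440
s² = 718.2440 / 9 = 79.8049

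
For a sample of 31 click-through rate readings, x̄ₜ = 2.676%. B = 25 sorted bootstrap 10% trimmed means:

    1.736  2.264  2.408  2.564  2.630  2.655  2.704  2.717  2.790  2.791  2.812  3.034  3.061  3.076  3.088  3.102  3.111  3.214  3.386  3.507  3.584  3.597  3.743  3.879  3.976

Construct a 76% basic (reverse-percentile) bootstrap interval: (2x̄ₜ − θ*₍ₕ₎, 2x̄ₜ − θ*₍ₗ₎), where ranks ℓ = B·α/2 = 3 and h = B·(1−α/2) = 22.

Percentile endpoints at ranks 3 and 22: θ*₍3₎ = 2.408, θ*₍22₎ = 3.597.
Basic interval reflects these around x̄ₜ:
  lower = 2 × 2.676 − 3.597 = 1.755
  upper = 2 × 2.676 − 2.408 = 2.944

(1.755, 2.944)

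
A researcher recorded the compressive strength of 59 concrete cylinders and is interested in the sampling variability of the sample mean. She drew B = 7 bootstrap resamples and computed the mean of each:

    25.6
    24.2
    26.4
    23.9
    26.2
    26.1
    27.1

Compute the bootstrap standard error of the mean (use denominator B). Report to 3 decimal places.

Bootstrap SE is the standard deviation of the 7 replicate means.
Mean of replicates: (25.6 + 24.2 + 26.4 + 23.9 + 26.2 + 26.1 + 27.1) / 7 = 179.5000 / 7 = 25.6429
Sum of squared deviations: (−0.0429)² + (−1.4429)² + (+0.7571)² + (−1.7429)² + (+0.5571)² + (+0.4571)² + (+1.4571)² = 8.3371
Variance = 8.3371 / 7 = 1.1910
SE* = √1.1910

SE* = 1.091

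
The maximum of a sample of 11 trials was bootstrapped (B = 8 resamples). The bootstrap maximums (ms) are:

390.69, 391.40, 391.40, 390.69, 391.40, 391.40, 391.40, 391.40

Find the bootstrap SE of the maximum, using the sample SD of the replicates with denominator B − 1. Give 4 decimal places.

SE* = 0.3287

Bootstrap SE is the standard deviation of the 8 replicate maximums.
Mean of replicates: (390.69 + 391.40 + 391.40 + 390.69 + 391.40 + 391.40 + 391.40 + 391.40) / 8 = 3129.78000 / 8 = 391.22250
Sum of squared deviations: (−0.53250)² + (+0.17750)² + (+0.17750)² + (−0.53250)² + (+0.17750)² + (+0.17750)² + (+0.17750)² + (+0.17750)² = 0.75615
Variance = 0.75615 / 7 = 0.10802
SE* = √0.10802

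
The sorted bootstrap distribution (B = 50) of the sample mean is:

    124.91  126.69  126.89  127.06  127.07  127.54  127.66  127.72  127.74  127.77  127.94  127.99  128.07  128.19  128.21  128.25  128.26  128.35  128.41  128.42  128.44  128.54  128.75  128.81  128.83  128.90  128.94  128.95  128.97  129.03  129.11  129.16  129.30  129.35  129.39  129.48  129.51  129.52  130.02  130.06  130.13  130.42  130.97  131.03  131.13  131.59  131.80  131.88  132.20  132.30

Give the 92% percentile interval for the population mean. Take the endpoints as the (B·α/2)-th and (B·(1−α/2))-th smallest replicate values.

α = 0.08; lower rank = 50 × 0.040 = 2; upper rank = 50 × 0.960 = 48.
The 2nd smallest replicate is 126.69; the 48th is 131.88.

(126.69, 131.88)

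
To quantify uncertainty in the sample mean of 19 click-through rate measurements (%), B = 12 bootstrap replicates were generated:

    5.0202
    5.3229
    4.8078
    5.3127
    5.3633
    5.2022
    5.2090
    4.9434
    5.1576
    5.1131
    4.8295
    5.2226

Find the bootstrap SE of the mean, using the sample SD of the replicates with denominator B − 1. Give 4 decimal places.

SE* = 0.1875

Bootstrap SE is the standard deviation of the 12 replicate means.
Mean of replicates: (5.0202 + 5.3229 + 4.8078 + 5.3127 + 5.3633 + 5.2022 + 5.2090 + 4.9434 + 5.1576 + 5.1131 + 4.8295 + 5.2226) / 12 = 61.50430 / 12 = 5.12536
Sum of squared deviations: (−0.10516)² + (+0.19754)² + (−0.31756)² + (+0.18734)² + (+0.23794)² + (+0.07684)² + (+0.08364)² + (−0.18196)² + (+0.03224)² + (−0.01226)² + (−0.29586)² + (+0.09724)² = 0.38682
Variance = 0.38682 / 11 = 0.03517
SE* = √0.03517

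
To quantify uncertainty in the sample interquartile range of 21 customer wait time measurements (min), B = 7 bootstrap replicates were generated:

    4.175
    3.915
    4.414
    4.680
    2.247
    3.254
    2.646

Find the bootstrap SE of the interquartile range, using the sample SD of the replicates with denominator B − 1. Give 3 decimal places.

Bootstrap SE is the standard deviation of the 7 replicate interquartile ranges.
Mean of replicates: (4.175 + 3.915 + 4.414 + 4.680 + 2.247 + 3.254 + 2.646) / 7 = 25.3310 / 7 = 3.6187
Sum of squared deviations: (+0.5563)² + (+0.2963)² + (+0.7953)² + (+1.0613)² + (−1.3717)² + (−0.3647)² + (−0.9727)² = 5.1168
Variance = 5.1168 / 6 = 0.8528
SE* = √0.8528

SE* = 0.923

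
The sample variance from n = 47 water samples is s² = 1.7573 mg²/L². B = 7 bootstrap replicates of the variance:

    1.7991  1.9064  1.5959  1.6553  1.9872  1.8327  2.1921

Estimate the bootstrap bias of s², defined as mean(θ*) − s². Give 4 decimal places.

mean(θ*) = (1.7991 + 1.9064 + 1.5959 + 1.6553 + 1.9872 + 1.8327 + 2.1921) / 7 = 1.85267
bias = 1.85267 − 1.7573

bias = +0.0954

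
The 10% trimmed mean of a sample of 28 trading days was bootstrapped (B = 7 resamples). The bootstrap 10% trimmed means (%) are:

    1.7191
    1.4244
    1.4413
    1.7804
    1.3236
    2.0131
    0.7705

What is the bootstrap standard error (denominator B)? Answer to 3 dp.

Bootstrap SE is the standard deviation of the 7 replicate 10% trimmed means.
Mean of replicates: (1.7191 + 1.4244 + 1.4413 + 1.7804 + 1.3236 + 2.0131 + 0.7705) / 7 = 10.47240 / 7 = 1.49606
Sum of squared deviations: (+0.22304)² + (−0.07166)² + (−0.05476)² + (+0.28434)² + (−0.17246)² + (+0.51704)² + (−0.72556)² = 0.96224
Variance = 0.96224 / 7 = 0.13746
SE* = √0.13746

SE* = 0.371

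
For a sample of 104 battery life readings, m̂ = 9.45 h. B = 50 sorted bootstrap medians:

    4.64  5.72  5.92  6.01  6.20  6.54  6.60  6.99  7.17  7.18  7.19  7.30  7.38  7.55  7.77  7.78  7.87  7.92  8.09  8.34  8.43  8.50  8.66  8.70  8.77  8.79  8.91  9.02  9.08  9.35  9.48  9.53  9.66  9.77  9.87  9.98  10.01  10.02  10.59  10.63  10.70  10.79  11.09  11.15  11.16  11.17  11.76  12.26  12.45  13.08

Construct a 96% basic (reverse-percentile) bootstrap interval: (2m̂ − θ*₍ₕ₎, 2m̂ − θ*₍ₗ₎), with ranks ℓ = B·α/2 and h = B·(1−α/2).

(6.45, 14.26)

Percentile endpoints at ranks 1 and 49: θ*₍1₎ = 4.64, θ*₍49₎ = 12.45.
Basic interval reflects these around m̂:
  lower = 2 × 9.45 − 12.45 = 6.45
  upper = 2 × 9.45 − 4.64 = 14.26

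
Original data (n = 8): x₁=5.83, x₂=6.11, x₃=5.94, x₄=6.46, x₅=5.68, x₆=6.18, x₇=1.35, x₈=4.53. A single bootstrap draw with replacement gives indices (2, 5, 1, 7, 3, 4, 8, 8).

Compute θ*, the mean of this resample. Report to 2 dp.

Resample values: 6.11, 5.68, 5.83, 1.35, 5.94, 6.46, 4.53, 4.53.
Mean = (6.11 + 5.68 + 5.83 + 1.35 + 5.94 + 6.46 + 4.53 + 4.53) / 8 = 40.430 / 8 = 5.05

θ* = 5.05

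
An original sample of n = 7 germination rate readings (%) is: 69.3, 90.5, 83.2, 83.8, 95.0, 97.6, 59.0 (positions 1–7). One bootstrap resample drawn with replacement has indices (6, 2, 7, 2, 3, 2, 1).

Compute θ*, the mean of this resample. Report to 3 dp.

Resample values: 97.6, 90.5, 59.0, 90.5, 83.2, 90.5, 69.3.
Mean = (97.6 + 90.5 + 59.0 + 90.5 + 83.2 + 90.5 + 69.3) / 7 = 580.60 / 7 = 82.943

θ* = 82.943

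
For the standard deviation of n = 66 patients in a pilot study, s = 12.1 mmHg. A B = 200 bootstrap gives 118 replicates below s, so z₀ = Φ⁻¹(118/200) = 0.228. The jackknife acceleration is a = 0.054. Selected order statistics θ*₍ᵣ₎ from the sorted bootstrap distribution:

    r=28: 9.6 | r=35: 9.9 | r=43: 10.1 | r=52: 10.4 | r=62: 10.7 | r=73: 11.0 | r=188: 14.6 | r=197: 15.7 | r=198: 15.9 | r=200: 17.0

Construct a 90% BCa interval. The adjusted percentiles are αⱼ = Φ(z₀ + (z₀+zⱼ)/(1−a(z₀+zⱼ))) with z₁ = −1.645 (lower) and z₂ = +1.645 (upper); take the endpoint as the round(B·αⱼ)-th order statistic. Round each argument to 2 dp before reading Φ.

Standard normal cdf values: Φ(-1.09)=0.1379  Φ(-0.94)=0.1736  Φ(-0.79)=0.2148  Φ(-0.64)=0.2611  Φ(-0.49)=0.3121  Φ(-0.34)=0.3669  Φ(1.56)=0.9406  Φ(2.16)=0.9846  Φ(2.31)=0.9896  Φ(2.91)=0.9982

Lower: z₀ + z₁ = 0.228 + (-1.645) = -1.417; 1 − a(z₀+z₁) = 1 − (0.054)(-1.417) = 1.0765; argument = 0.228 + (-1.417)/1.0765 = -1.0883 → -1.09.
α₁ = Φ(-1.09) = 0.1379; rank = round(200 × 0.1379) = 28; θ*₍28₎ = 9.6.
Upper: z₀ + z₂ = 1.873; 1 − a(z₀+z₂) = 0.8989; argument = 2.3118 → 2.31; α₂ = 0.9896; rank = 198; θ*₍198₎ = 15.9.

(9.6, 15.9)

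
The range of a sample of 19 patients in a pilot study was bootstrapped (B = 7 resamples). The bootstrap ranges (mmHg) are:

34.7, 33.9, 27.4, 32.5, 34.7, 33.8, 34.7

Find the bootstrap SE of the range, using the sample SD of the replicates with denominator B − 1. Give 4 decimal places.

SE* = 2.6350

Bootstrap SE is the standard deviation of the 7 replicate ranges.
Mean of replicates: (34.7 + 33.9 + 27.4 + 32.5 + 34.7 + 33.8 + 34.7) / 7 = 231.70000 / 7 = 33.10000
Sum of squared deviations: (+1.60000)² + (+0.80000)² + (−5.70000)² + (−0.60000)² + (+1.60000)² + (+0.70000)² + (+1.60000)² = 41.66000
Variance = 41.66000 / 6 = 6.94333
SE* = √6.94333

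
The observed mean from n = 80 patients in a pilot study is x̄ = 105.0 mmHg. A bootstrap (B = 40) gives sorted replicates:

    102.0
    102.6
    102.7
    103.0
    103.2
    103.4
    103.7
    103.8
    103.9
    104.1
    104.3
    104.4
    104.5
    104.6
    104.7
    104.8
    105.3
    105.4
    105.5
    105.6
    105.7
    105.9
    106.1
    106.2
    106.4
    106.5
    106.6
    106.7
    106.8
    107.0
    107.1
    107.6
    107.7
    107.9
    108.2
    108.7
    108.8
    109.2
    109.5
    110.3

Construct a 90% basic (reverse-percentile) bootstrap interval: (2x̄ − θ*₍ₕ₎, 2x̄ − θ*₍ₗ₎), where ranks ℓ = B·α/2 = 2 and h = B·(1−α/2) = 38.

Percentile endpoints at ranks 2 and 38: θ*₍2₎ = 102.6, θ*₍38₎ = 109.2.
Basic interval reflects these around x̄:
  lower = 2 × 105.0 − 109.2 = 100.8
  upper = 2 × 105.0 − 102.6 = 107.4

(100.8, 107.4)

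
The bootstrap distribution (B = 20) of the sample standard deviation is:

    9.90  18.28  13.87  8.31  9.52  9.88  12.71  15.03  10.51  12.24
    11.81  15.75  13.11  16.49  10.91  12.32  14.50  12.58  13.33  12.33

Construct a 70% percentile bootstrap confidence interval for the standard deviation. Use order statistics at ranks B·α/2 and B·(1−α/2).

Sorted replicates: 8.31, 9.52, 9.88, 9.90, 10.51, 10.91, 11.81, 12.24, 12.32, 12.33, 12.58, 12.71, 13.11, 13.33, 13.87, 14.50, 15.03, 15.75, 16.49, 18.28
α = 0.30; lower rank = 20 × 0.150 = 3; upper rank = 20 × 0.850 = 17.
The 3rd smallest replicate is 9.88; the 17th is 15.03.

(9.88, 15.03)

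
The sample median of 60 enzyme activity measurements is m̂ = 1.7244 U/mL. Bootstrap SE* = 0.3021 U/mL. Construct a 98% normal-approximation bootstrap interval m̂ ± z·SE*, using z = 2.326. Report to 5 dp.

(1.02172, 2.42708)

Margin = 2.326 × 0.3021 = 0.702685
Interval: 1.7244 ± 0.702685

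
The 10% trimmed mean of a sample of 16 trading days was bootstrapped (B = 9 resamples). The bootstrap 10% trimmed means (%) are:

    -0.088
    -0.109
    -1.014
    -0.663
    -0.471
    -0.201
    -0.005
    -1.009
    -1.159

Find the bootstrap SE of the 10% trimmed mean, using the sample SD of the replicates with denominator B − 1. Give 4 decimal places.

Bootstrap SE is the standard deviation of the 9 replicate 10% trimmed means.
Mean of replicates: ((-0.088) + (-0.109) + (-1.014) + (-0.663) + (-0.471) + (-0.201) + (-0.005) + (-1.009) + (-1.159)) / 9 = -4.71900 / 9 = -0.52433
Sum of squared deviations: (+0.43633)² + (+0.41533)² + (−0.48967)² + (−0.13867)² + (+0.05333)² + (+0.32333)² + (+0.51933)² + (−0.48467)² + (−0.63467)² = 1.63669
Variance = 1.63669 / 8 = 0.20459
SE* = √0.20459

SE* = 0.4523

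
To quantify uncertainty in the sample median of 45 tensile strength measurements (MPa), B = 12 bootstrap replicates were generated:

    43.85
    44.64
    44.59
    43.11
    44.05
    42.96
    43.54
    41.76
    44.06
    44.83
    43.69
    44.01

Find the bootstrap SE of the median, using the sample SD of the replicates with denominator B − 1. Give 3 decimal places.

SE* = 0.851

Bootstrap SE is the standard deviation of the 12 replicate medians.
Mean of replicates: (43.85 + 44.64 + 44.59 + 43.11 + 44.05 + 42.96 + 43.54 + 41.76 + 44.06 + 44.83 + 43.69 + 44.01) / 12 = 525.0900 / 12 = 43.7575
Sum of squared deviations: (+0.0925)² + (+0.8825)² + (+0.8325)² + (−0.6475)² + (+0.2925)² + (−0.7975)² + (−0.2175)² + (−1.9975)² + (+0.3025)² + (+1.0725)² + (−0.0675)² + (+0.2525)² = 7.9686
Variance = 7.9686 / 11 = 0.7244
SE* = √0.7244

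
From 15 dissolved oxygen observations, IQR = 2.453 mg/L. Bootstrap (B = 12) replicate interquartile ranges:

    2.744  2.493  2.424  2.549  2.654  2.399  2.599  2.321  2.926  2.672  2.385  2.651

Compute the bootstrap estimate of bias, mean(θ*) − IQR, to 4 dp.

mean(θ*) = (2.744 + 2.493 + 2.424 + 2.549 + 2.654 + 2.399 + 2.599 + 2.321 + 2.926 + 2.672 + 2.385 + 2.651) / 12 = 2.56808
bias = 2.56808 − 2.453

bias = +0.1151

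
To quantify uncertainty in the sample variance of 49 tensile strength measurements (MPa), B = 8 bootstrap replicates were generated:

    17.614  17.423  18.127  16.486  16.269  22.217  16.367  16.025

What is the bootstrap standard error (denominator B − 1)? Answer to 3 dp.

Bootstrap SE is the standard deviation of the 8 replicate variances.
Mean of replicates: (17.614 + 17.423 + 18.127 + 16.486 + 16.269 + 22.217 + 16.367 + 16.025) / 8 = 140.5280 / 8 = 17.5660
Sum of squared deviations: (+0.0480)² + (−0.1430)² + (+0.5610)² + (−1.0800)² + (−1.2970)² + (+4.6510)² + (−1.1990)² + (−1.5410)² = 28.6302
Variance = 28.6302 / 7 = 4.0900
SE* = √4.0900

SE* = 2.022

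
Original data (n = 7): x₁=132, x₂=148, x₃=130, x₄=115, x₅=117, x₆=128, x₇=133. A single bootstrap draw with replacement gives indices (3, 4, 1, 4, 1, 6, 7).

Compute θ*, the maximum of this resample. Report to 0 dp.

θ* = 133

Resample values: 130, 115, 132, 115, 132, 128, 133.
Maximum = 133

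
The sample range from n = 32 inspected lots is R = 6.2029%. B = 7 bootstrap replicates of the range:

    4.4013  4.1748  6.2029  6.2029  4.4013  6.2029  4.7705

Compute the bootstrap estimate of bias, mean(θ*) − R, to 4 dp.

bias = −1.0091

mean(θ*) = (4.4013 + 4.1748 + 6.2029 + 6.2029 + 4.4013 + 6.2029 + 4.7705) / 7 = 5.19380
bias = 5.19380 − 6.2029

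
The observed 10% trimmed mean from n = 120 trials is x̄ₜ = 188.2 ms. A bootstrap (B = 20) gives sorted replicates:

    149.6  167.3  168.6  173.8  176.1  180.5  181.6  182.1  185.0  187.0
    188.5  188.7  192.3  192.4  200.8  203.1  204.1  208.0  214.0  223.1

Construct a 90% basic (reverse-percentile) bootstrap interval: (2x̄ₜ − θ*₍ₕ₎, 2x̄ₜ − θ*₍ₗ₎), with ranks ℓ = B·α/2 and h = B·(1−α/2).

Percentile endpoints at ranks 1 and 19: θ*₍1₎ = 149.6, θ*₍19₎ = 214.0.
Basic interval reflects these around x̄ₜ:
  lower = 2 × 188.2 − 214.0 = 162.4
  upper = 2 × 188.2 − 149.6 = 226.8

(162.4, 226.8)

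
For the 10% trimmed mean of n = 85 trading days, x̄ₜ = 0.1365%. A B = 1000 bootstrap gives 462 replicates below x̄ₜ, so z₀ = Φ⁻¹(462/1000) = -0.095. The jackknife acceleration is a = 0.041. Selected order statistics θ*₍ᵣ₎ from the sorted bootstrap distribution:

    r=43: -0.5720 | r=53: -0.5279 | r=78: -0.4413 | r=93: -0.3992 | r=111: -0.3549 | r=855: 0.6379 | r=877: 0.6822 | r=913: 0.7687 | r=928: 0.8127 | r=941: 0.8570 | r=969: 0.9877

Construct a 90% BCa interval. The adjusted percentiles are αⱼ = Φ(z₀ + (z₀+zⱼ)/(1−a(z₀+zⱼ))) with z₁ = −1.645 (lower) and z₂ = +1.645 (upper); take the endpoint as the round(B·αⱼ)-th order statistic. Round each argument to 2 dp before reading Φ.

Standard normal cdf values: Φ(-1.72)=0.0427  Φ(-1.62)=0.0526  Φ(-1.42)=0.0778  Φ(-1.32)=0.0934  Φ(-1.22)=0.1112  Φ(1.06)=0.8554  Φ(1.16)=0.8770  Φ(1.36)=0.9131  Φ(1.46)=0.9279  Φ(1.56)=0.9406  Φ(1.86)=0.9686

(-0.5720, 0.8570)

Lower: z₀ + z₁ = -0.095 + (-1.645) = -1.740; 1 − a(z₀+z₁) = 1 − (0.041)(-1.740) = 1.0713; argument = -0.095 + (-1.740)/1.0713 = -1.7191 → -1.72.
α₁ = Φ(-1.72) = 0.0427; rank = round(1000 × 0.0427) = 43; θ*₍43₎ = -0.5720.
Upper: z₀ + z₂ = 1.550; 1 − a(z₀+z₂) = 0.9365; argument = 1.5602 → 1.56; α₂ = 0.9406; rank = 941; θ*₍941₎ = 0.8570.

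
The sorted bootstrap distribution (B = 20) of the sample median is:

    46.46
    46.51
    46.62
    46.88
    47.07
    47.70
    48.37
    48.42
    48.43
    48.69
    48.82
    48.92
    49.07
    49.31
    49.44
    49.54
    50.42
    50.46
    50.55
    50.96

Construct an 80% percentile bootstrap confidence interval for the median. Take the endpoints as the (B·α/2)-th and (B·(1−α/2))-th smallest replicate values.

(46.51, 50.46)

α = 0.20; lower rank = 20 × 0.100 = 2; upper rank = 20 × 0.900 = 18.
The 2nd smallest replicate is 46.51; the 18th is 50.46.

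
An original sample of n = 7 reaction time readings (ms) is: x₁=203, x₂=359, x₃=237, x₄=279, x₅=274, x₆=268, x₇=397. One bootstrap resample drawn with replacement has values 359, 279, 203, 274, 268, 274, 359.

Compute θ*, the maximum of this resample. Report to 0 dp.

Maximum = 359

θ* = 359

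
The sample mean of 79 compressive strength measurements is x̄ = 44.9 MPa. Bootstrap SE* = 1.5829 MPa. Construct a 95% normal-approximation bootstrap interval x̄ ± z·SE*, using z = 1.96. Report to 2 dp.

(41.80, 48.00)

Margin = 1.96 × 1.5829 = 3.102
Interval: 44.9 ± 3.102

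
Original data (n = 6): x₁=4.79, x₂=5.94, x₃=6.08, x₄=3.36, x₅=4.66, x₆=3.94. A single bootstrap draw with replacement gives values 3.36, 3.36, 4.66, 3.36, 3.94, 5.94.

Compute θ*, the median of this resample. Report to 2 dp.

θ* = 3.65

Sorted: 3.36, 3.36, 3.36, 3.94, 4.66, 5.94
Median = average of the two middle values = 3.65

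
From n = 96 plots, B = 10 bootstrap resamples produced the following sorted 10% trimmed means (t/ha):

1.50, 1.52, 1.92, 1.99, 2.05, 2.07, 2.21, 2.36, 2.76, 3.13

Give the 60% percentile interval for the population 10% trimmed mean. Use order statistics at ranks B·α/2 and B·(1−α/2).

α = 0.40; lower rank = 10 × 0.200 = 2; upper rank = 10 × 0.800 = 8.
The 2nd smallest replicate is 1.52; the 8th is 2.36.

(1.52, 2.36)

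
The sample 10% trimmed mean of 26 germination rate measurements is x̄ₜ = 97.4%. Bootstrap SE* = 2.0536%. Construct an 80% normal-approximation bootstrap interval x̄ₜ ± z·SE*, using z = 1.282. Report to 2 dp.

Margin = 1.282 × 2.0536 = 2.633
Interval: 97.4 ± 2.633

(94.77, 100.03)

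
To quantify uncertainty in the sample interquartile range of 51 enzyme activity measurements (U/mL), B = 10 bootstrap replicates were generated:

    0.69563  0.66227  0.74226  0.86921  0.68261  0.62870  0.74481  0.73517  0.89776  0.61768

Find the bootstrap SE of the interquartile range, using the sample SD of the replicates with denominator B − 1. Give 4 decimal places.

Bootstrap SE is the standard deviation of the 10 replicate interquartile ranges.
Mean of replicates: (0.69563 + 0.66227 + 0.74226 + 0.86921 + 0.68261 + 0.62870 + 0.74481 + 0.73517 + 0.89776 + 0.61768) / 10 = 7.276100 / 10 = 0.727610
Sum of squared deviations: (−0.031980)² + (−0.065340)² + (+0.014650)² + (+0.141600)² + (−0.045000)² + (−0.098910)² + (+0.017200)² + (+0.007560)² + (+0.170150)² + (−0.109930)² = 0.078754
Variance = 0.078754 / 9 = 0.008750
SE* = √0.008750

SE* = 0.0935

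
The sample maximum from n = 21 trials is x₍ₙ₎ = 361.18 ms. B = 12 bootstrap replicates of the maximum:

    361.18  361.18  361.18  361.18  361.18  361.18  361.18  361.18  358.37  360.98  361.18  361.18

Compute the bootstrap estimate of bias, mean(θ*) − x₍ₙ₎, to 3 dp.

mean(θ*) = (361.18 + 361.18 + 361.18 + 361.18 + 361.18 + 361.18 + 361.18 + 361.18 + 358.37 + 360.98 + 361.18 + 361.18) / 12 = 360.9292
bias = 360.9292 − 361.18

bias = −0.251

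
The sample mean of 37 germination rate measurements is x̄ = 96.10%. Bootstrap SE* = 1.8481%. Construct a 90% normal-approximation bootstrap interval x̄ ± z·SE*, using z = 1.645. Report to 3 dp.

Margin = 1.645 × 1.8481 = 3.0401
Interval: 96.10 ± 3.0401

(93.060, 99.140)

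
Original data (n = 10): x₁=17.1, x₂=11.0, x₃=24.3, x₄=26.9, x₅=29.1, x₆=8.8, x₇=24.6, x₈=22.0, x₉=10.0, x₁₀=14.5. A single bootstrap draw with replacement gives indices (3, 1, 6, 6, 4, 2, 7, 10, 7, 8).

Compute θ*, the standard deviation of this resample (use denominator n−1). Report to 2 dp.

θ* = 7.09

Resample values: 24.3, 17.1, 8.8, 8.8, 26.9, 11.0, 24.6, 14.5, 24.6, 22.0.
Mean = 18.2600; sum of squared deviations = 452.6840
s² = 452.6840 / 9 = 50.2982
s = √50.2982 = 7.09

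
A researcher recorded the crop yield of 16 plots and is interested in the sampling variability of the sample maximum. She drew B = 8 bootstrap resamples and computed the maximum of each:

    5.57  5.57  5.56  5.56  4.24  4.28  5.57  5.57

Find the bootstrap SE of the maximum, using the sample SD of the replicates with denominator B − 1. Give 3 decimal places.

SE* = 0.605

Bootstrap SE is the standard deviation of the 8 replicate maximums.
Mean of replicates: (5.57 + 5.57 + 5.56 + 5.56 + 4.24 + 4.28 + 5.57 + 5.57) / 8 = 41.9200 / 8 = 5.2400
Sum of squared deviations: (+0.3300)² + (+0.3300)² + (+0.3200)² + (+0.3200)² + (−1.0000)² + (−0.9600)² + (+0.3300)² + (+0.3300)² = 2.5620
Variance = 2.5620 / 7 = 0.3660
SE* = √0.3660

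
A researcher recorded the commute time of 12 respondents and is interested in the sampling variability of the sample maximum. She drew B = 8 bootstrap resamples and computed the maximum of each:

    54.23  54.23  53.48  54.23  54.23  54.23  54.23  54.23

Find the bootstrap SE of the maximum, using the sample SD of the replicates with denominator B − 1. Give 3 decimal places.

SE* = 0.265

Bootstrap SE is the standard deviation of the 8 replicate maximums.
Mean of replicates: (54.23 + 54.23 + 53.48 + 54.23 + 54.23 + 54.23 + 54.23 + 54.23) / 8 = 433.0900 / 8 = 54.1362
Sum of squared deviations: (+0.0938)² + (+0.0938)² + (−0.6562)² + (+0.0938)² + (+0.0938)² + (+0.0938)² + (+0.0938)² + (+0.0938)² = 0.4922
Variance = 0.4922 / 7 = 0.0703
SE* = √0.0703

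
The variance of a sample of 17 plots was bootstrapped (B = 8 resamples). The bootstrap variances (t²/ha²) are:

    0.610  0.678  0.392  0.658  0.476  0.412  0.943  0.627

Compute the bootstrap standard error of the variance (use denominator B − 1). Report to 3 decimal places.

Bootstrap SE is the standard deviation of the 8 replicate variances.
Mean of replicates: (0.610 + 0.678 + 0.392 + 0.658 + 0.476 + 0.412 + 0.943 + 0.627) / 8 = 4.7960 / 8 = 0.5995
Sum of squared deviations: (+0.0105)² + (+0.0785)² + (−0.2075)² + (+0.0585)² + (−0.1235)² + (−0.1875)² + (+0.3435)² + (+0.0275)² = 0.2219
Variance = 0.2219 / 7 = 0.0317
SE* = √0.0317

SE* = 0.178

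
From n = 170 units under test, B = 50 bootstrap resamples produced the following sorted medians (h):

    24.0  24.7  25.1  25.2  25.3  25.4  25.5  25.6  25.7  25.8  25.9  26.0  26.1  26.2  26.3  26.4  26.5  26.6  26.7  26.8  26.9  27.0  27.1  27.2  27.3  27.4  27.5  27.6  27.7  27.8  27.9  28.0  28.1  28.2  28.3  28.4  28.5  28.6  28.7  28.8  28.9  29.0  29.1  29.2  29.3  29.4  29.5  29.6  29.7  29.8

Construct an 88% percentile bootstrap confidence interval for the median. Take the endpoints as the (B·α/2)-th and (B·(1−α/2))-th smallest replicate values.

α = 0.12; lower rank = 50 × 0.060 = 3; upper rank = 50 × 0.940 = 47.
The 3rd smallest replicate is 25.1; the 47th is 29.5.

(25.1, 29.5)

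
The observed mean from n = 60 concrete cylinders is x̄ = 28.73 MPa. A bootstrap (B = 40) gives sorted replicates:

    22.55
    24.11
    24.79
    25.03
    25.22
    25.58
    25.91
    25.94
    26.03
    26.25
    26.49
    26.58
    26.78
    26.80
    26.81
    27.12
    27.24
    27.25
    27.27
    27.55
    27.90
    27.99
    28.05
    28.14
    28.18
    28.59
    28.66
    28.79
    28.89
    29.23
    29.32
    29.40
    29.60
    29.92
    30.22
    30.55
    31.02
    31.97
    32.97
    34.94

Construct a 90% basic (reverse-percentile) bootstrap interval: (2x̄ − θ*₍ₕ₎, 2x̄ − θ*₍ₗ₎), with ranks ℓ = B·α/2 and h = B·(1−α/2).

Percentile endpoints at ranks 2 and 38: θ*₍2₎ = 24.11, θ*₍38₎ = 31.97.
Basic interval reflects these around x̄:
  lower = 2 × 28.73 − 31.97 = 25.49
  upper = 2 × 28.73 − 24.11 = 33.35

(25.49, 33.35)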